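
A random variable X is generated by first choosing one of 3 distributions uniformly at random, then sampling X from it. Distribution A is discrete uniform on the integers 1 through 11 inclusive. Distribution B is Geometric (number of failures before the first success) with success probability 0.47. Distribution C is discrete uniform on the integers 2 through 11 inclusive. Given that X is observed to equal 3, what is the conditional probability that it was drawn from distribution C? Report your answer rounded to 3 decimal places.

Likelihoods P(X=3 | ·): A: 0.0909091; B: 0.0699722; C: 0.1.
Posterior ∝ prior × likelihood. Numerator for C: 0.333333·0.1 = 0.0333333.
Normalizing constant: 0.333333·0.0909091 + 0.333333·0.0699722 + 0.333333·0.1 = 0.0869604.
P(C | observation) = 0.0333333 / 0.0869604 = 0.383316.

0.383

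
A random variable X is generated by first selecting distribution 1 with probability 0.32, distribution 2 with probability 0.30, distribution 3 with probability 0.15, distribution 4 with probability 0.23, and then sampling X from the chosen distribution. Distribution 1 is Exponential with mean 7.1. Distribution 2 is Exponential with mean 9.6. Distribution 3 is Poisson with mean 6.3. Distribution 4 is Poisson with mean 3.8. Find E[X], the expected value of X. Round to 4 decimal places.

Component means — 1: 7.1; 2: 9.6; 3: 6.3; 4: 3.8.
E[X] = 0.32·7.1 + 0.3·9.6 + 0.15·6.3 + 0.23·3.8 = 6.971.

6.9710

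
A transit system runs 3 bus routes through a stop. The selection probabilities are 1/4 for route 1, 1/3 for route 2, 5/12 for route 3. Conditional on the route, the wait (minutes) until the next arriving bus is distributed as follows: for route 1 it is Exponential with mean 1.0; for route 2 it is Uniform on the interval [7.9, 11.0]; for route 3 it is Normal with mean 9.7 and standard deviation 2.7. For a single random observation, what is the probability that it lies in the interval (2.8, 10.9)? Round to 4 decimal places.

0.6154

Conditional on each route, P(2.8 < X < 10.9): 1: 0.0607916; 2: 0.967742; 3: 0.666338.
By total probability, P(2.8 < X < 10.9) = 0.25·0.0607916 + 0.333333·0.967742 + 0.416667·0.666338 = 0.61542.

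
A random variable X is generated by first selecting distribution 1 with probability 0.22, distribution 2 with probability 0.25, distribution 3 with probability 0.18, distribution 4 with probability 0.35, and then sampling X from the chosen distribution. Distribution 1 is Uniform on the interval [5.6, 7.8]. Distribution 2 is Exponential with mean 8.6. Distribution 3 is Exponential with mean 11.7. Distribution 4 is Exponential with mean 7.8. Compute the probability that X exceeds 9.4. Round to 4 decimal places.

0.2693

Conditional on each component, P(X > 9.4): 1: 0; 2: 0.335202; 3: 0.447795; 4: 0.299654.
By total probability, P(X > 9.4) = 0.22·0 + 0.25·0.335202 + 0.18·0.447795 + 0.35·0.299654 = 0.269282.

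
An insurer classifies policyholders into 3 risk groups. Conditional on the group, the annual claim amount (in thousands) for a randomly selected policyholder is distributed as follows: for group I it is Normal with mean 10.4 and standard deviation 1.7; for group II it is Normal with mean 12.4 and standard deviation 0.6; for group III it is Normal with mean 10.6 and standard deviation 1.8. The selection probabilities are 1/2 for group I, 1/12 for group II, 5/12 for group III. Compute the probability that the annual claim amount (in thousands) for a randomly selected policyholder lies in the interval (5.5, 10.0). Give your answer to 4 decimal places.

0.3555

Conditional on each group, P(5.5 < X < 10.0): I: 0.405017; II: 3.16712e-05; III: 0.367138.
By total probability, P(5.5 < X < 10.0) = 0.5·0.405017 + 0.0833333·3.16712e-05 + 0.416667·0.367138 = 0.355485.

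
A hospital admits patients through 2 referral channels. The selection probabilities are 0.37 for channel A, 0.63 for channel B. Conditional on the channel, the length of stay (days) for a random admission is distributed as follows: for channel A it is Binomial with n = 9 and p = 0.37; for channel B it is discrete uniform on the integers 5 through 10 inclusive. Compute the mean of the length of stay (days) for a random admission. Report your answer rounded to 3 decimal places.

Component means — A: 3.33; B: 7.5.
E[X] = 0.37·3.33 + 0.63·7.5 = 5.9571.

5.957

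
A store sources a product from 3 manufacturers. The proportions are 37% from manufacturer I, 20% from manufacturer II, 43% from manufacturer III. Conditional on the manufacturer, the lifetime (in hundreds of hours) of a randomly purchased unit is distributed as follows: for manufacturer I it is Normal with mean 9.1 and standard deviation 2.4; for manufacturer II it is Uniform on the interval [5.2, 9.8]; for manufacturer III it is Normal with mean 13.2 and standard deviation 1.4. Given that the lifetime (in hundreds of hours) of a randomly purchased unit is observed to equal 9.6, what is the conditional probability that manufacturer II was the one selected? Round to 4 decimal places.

Likelihoods f(9.6 | ·): I: 0.162657; II: 0.217391; III: 0.010446.
Posterior ∝ prior × likelihood. Numerator for II: 0.2·0.217391 = 0.0434783.
Normalizing constant: 0.37·0.162657 + 0.2·0.217391 + 0.43·0.010446 = 0.108153.
P(II | observation) = 0.0434783 / 0.108153 = 0.402006.

0.4020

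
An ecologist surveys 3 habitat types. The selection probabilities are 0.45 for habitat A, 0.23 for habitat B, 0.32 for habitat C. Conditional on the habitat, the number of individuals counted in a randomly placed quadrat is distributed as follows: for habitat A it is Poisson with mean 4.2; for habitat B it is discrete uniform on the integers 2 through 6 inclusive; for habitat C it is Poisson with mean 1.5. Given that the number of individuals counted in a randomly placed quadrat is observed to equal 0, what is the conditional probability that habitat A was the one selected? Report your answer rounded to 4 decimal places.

Likelihoods P(X=0 | ·): A: 0.0149956; B: 0; C: 0.22313.
Posterior ∝ prior × likelihood. Numerator for A: 0.45·0.0149956 = 0.00674801.
Normalizing constant: 0.45·0.0149956 + 0.23·0 + 0.32·0.22313 = 0.0781497.
P(A | observation) = 0.00674801 / 0.0781497 = 0.0863473.

0.0863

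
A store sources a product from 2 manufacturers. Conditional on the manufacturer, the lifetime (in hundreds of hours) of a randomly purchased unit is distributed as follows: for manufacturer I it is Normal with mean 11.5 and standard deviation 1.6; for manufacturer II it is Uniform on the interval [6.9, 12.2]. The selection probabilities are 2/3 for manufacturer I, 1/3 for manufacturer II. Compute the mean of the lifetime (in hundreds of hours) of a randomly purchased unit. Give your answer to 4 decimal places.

10.8500

Component means — I: 11.5; II: 9.55.
E[X] = 0.666667·11.5 + 0.333333·9.55 = 10.85.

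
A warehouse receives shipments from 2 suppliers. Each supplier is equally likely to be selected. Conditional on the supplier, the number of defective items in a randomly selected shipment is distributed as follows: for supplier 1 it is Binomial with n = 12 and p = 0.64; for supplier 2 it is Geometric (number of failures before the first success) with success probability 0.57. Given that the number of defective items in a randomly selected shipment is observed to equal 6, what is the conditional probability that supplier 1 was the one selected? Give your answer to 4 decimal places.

Likelihoods P(X=6 | ·): 1: 0.138219; 2: 0.00360318.
Posterior ∝ prior × likelihood. Numerator for 1: 0.5·0.138219 = 0.0691094.
Normalizing constant: 0.5·0.138219 + 0.5·0.00360318 = 0.0709109.
P(1 | observation) = 0.0691094 / 0.0709109 = 0.974594.

0.9746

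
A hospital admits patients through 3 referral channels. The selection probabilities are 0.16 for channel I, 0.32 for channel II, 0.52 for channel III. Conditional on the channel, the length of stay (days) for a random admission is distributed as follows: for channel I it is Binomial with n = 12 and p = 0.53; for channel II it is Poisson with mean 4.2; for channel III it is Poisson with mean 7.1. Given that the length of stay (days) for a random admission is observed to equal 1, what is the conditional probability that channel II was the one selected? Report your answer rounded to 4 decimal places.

Likelihoods P(X=1 | ·): I: 0.00157229; II: 0.0629814; III: 0.00585824.
Posterior ∝ prior × likelihood. Numerator for II: 0.32·0.0629814 = 0.0201541.
Normalizing constant: 0.16·0.00157229 + 0.32·0.0629814 + 0.52·0.00585824 = 0.0234519.
P(II | observation) = 0.0201541 / 0.0234519 = 0.859378.

0.8594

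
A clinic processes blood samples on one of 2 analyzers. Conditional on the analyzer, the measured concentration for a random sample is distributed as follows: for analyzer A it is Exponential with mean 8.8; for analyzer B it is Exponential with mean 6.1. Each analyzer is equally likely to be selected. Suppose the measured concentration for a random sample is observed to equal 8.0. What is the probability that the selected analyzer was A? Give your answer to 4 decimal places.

Likelihoods f(8.0 | ·): A: 0.045783; B: 0.0441676.
Posterior ∝ prior × likelihood. Numerator for A: 0.5·0.045783 = 0.0228915.
Normalizing constant: 0.5·0.045783 + 0.5·0.0441676 = 0.0449753.
P(A | observation) = 0.0228915 / 0.0449753 = 0.508979.

0.5090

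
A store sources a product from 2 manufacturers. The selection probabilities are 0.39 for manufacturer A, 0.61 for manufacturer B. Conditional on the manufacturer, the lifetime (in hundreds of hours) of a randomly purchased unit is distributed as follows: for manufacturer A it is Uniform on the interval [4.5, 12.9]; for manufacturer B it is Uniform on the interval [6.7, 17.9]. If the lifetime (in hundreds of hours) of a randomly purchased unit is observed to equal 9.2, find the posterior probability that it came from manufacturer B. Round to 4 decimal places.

Likelihoods f(9.2 | ·): A: 0.119048; B: 0.0892857.
Posterior ∝ prior × likelihood. Numerator for B: 0.61·0.0892857 = 0.0544643.
Normalizing constant: 0.39·0.119048 + 0.61·0.0892857 = 0.100893.
P(B | observation) = 0.0544643 / 0.100893 = 0.539823.

0.5398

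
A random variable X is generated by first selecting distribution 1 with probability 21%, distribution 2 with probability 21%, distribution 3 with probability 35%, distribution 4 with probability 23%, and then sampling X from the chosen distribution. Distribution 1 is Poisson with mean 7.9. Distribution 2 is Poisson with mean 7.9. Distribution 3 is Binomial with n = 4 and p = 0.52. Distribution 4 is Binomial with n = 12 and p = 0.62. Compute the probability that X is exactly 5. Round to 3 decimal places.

0.059

Conditional on each component, P(X = 5): 1: 0.0950666; 2: 0.0950666; 3: 0; 4: 0.0830173.
By total probability, P(X = 5) = 0.21·0.0950666 + 0.21·0.0950666 + 0.35·0 + 0.23·0.0830173 = 0.0590219.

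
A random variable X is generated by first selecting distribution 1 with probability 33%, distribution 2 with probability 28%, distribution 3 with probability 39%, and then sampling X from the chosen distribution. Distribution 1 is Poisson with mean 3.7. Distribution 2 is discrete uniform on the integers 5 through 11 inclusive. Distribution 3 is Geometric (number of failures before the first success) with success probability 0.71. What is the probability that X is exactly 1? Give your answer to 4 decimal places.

0.1105

Conditional on each component, P(X = 1): 1: 0.091477; 2: 0; 3: 0.2059.
By total probability, P(X = 1) = 0.33·0.091477 + 0.28·0 + 0.39·0.2059 = 0.110488.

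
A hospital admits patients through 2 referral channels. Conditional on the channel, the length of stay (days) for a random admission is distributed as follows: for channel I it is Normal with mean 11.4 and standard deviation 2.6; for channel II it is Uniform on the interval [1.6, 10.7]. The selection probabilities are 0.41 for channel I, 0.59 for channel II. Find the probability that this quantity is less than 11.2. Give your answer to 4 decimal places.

Conditional on each channel, P(X < 11.2): I: 0.469342; II: 1.
By total probability, P(X < 11.2) = 0.41·0.469342 + 0.59·1 = 0.78243.

0.7824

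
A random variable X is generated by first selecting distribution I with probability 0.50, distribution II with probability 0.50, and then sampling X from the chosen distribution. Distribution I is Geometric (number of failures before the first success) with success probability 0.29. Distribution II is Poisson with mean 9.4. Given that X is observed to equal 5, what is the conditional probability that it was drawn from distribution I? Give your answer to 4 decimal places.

Likelihoods P(X=5 | ·): I: 0.0523227; II: 0.0505929.
Posterior ∝ prior × likelihood. Numerator for I: 0.5·0.0523227 = 0.0261613.
Normalizing constant: 0.5·0.0523227 + 0.5·0.0505929 = 0.0514578.
P(I | observation) = 0.0261613 / 0.0514578 = 0.508404.

0.5084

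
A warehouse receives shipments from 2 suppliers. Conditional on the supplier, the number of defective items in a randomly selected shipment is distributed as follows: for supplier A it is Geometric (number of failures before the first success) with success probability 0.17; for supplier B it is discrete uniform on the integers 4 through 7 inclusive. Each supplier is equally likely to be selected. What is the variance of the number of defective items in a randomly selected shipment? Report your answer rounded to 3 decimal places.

15.080

Per component, A: μ=4.88235, E[X²]=52.5571; B: μ=5.5, E[X²]=31.5.
E[X] = 0.5·4.88235 + 0.5·5.5 = 5.19118.
E[X²] = 0.5·52.5571 + 0.5·31.5 = 42.0285.
Var(X) = E[X²] − (E[X])² = 42.0285 − 26.9483 = 15.0802.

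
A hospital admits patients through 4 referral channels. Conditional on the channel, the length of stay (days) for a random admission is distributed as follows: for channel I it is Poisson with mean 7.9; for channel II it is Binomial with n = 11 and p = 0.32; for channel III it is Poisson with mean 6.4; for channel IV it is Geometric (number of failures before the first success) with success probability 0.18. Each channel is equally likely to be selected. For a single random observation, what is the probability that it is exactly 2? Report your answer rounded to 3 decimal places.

0.085

Conditional on each channel, P(X = 2): I: 0.0115691; II: 0.175083; III: 0.0340287; IV: 0.121032.
By total probability, P(X = 2) = 0.25·0.0115691 + 0.25·0.175083 + 0.25·0.0340287 + 0.25·0.121032 = 0.0854281.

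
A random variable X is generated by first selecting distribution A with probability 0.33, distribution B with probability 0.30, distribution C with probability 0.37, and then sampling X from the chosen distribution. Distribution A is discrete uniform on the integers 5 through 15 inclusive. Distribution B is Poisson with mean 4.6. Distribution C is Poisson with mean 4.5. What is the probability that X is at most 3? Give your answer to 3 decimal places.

Conditional on each component, P(X ≤ 3): A: 0; B: 0.325706; C: 0.342296.
By total probability, P(X ≤ 3) = 0.33·0 + 0.3·0.325706 + 0.37·0.342296 = 0.224361.

0.224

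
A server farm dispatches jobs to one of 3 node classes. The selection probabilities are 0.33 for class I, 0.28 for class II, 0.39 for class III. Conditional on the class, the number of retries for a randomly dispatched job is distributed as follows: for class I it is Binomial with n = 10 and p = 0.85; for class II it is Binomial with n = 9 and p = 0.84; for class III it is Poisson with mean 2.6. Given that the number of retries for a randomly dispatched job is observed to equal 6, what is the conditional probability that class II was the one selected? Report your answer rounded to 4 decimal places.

Likelihoods P(X=6 | ·): I: 0.0400957; II: 0.120869; III: 0.0318671.
Posterior ∝ prior × likelihood. Numerator for II: 0.28·0.120869 = 0.0338433.
Normalizing constant: 0.33·0.0400957 + 0.28·0.120869 + 0.39·0.0318671 = 0.0595031.
P(II | observation) = 0.0338433 / 0.0595031 = 0.568766.

0.5688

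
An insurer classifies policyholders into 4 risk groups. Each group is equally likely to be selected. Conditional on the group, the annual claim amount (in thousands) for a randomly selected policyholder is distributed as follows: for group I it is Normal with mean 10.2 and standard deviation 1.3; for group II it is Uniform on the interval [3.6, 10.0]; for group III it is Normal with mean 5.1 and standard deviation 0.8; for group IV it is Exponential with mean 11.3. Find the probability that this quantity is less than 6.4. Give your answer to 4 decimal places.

0.4549

Conditional on each group, P(X < 6.4): I: 0.00173295; II: 0.4375; III: 0.947919; IV: 0.432419.
By total probability, P(X < 6.4) = 0.25·0.00173295 + 0.25·0.4375 + 0.25·0.947919 + 0.25·0.432419 = 0.454893.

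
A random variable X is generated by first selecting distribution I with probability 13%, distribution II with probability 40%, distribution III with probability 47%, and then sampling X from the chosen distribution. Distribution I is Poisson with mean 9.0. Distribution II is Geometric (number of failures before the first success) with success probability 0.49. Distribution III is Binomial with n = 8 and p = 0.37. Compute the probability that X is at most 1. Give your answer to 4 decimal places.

Conditional on each component, P(X ≤ 1): I: 0.0012341; II: 0.7399; III: 0.141409.
By total probability, P(X ≤ 1) = 0.13·0.0012341 + 0.4·0.7399 + 0.47·0.141409 = 0.362583.

0.3626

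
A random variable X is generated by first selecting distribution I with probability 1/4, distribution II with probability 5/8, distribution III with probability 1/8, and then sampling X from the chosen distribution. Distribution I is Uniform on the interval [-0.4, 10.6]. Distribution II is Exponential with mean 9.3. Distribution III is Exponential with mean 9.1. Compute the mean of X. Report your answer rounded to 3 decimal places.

8.225

Component means — I: 5.1; II: 9.3; III: 9.1.
E[X] = 0.25·5.1 + 0.625·9.3 + 0.125·9.1 = 8.225.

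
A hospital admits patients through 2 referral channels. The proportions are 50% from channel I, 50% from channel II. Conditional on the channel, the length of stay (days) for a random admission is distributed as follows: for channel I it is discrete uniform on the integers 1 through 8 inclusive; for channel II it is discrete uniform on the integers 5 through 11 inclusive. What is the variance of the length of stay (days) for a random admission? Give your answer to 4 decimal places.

7.6875

Per component, I: μ=4.5, E[X²]=25.5; II: μ=8, E[X²]=68.
E[X] = 0.5·4.5 + 0.5·8 = 6.25.
E[X²] = 0.5·25.5 + 0.5·68 = 46.75.
Var(X) = E[X²] − (E[X])² = 46.75 − 39.0625 = 7.6875.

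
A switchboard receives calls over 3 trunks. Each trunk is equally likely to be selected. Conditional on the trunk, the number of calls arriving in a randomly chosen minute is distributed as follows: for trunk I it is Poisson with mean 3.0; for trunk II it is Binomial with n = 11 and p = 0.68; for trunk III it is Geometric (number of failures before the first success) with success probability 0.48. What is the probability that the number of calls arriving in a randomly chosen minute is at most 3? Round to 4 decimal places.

0.5269

Conditional on each trunk, P(X ≤ 3): I: 0.647232; II: 0.00668704; III: 0.926884.
By total probability, P(X ≤ 3) = 0.333333·0.647232 + 0.333333·0.00668704 + 0.333333·0.926884 = 0.526934.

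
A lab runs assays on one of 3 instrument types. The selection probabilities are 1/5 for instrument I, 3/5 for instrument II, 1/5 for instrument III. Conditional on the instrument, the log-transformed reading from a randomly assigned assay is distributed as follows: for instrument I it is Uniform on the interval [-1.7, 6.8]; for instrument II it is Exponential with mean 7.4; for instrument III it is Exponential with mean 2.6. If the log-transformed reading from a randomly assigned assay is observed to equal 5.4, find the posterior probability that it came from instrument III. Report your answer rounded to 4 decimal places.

0.1334

Likelihoods f(5.4 | ·): I: 0.117647; II: 0.0651404; III: 0.0481982.
Posterior ∝ prior × likelihood. Numerator for III: 0.2·0.0481982 = 0.00963963.
Normalizing constant: 0.2·0.117647 + 0.6·0.0651404 + 0.2·0.0481982 = 0.0722533.
P(III | observation) = 0.00963963 / 0.0722533 = 0.133414.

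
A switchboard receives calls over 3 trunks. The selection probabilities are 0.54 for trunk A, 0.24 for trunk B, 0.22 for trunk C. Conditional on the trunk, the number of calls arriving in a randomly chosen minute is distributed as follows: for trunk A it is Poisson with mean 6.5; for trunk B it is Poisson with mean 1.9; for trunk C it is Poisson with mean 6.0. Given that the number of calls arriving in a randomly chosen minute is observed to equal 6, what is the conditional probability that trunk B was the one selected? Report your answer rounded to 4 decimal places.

Likelihoods P(X=6 | ·): A: 0.157483; B: 0.00977304; C: 0.160623.
Posterior ∝ prior × likelihood. Numerator for B: 0.24·0.00977304 = 0.00234553.
Normalizing constant: 0.54·0.157483 + 0.24·0.00977304 + 0.22·0.160623 = 0.122723.
P(B | observation) = 0.00234553 / 0.122723 = 0.0191123.

0.0191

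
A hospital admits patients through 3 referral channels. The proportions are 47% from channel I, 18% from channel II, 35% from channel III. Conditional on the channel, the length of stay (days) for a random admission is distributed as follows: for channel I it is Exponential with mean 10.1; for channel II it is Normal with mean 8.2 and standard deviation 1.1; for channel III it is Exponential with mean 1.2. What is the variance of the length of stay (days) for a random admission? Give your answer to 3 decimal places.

Per component, I: μ=10.1, E[X²]=204.02; II: μ=8.2, E[X²]=68.45; III: μ=1.2, E[X²]=2.88.
E[X] = 0.47·10.1 + 0.18·8.2 + 0.35·1.2 = 6.643.
E[X²] = 0.47·204.02 + 0.18·68.45 + 0.35·2.88 = 109.218.
Var(X) = E[X²] − (E[X])² = 109.218 − 44.1294 = 65.089.

65.089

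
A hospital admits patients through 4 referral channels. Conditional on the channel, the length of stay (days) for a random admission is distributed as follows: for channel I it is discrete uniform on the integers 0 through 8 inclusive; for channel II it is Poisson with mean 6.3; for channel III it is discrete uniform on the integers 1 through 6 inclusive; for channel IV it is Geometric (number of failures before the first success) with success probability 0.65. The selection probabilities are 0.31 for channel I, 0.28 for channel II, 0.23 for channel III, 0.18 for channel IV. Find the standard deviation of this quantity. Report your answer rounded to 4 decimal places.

Per component, I: μ=4, E[X²]=22.6667; II: μ=6.3, E[X²]=45.99; III: μ=3.5, E[X²]=15.1667; IV: μ=0.538462, E[X²]=1.11834.
E[X] = 0.31·4 + 0.28·6.3 + 0.23·3.5 + 0.18·0.538462 = 3.90592.
E[X²] = 0.31·22.6667 + 0.28·45.99 + 0.23·15.1667 + 0.18·1.11834 = 23.5935.
Var(X) = E[X²] − (E[X])² = 23.5935 − 15.2562 = 8.33727.
SD(X) = √8.33727 = 2.88743.

2.8874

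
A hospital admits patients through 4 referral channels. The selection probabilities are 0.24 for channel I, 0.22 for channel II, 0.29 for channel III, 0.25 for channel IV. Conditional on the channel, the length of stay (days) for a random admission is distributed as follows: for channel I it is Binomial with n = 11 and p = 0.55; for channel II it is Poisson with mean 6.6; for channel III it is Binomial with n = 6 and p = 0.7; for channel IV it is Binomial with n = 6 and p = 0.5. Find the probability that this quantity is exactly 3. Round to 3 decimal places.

0.157

Conditional on each channel, P(X = 3): I: 0.0461607; II: 0.0651834; III: 0.18522; IV: 0.3125.
By total probability, P(X = 3) = 0.24·0.0461607 + 0.22·0.0651834 + 0.29·0.18522 + 0.25·0.3125 = 0.157258.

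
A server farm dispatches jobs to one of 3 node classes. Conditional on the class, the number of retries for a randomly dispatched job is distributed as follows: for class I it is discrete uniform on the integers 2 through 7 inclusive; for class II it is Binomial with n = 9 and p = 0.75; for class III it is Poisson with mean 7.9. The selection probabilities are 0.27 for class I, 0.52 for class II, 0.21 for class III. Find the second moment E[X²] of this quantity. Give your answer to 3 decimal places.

45.590

For each component E[X²] = Var + (mean)², giving I: 23.1667; II: 47.25; III: 70.31.
Overall E[X²] = 0.27·23.1667 + 0.52·47.25 + 0.21·70.31 = 45.5901.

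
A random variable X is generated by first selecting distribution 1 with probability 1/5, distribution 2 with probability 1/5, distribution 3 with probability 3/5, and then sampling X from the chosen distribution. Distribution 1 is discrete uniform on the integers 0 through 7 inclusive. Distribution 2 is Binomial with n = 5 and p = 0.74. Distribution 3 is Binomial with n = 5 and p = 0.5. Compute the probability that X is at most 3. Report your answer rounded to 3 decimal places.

Conditional on each component, P(X ≤ 3): 1: 0.5; 2: 0.388274; 3: 0.8125.
By total probability, P(X ≤ 3) = 0.2·0.5 + 0.2·0.388274 + 0.6·0.8125 = 0.665155.

0.665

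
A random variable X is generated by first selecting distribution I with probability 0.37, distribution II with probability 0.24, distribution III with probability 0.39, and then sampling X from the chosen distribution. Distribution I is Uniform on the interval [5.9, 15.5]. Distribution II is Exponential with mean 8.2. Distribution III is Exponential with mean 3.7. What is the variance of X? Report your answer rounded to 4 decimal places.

Per component, I: μ=10.7, E[X²]=122.17; II: μ=8.2, E[X²]=134.48; III: μ=3.7, E[X²]=27.38.
E[X] = 0.37·10.7 + 0.24·8.2 + 0.39·3.7 = 7.37.
E[X²] = 0.37·122.17 + 0.24·134.48 + 0.39·27.38 = 88.1563.
Var(X) = E[X²] − (E[X])² = 88.1563 − 54.3169 = 33.8394.

33.8394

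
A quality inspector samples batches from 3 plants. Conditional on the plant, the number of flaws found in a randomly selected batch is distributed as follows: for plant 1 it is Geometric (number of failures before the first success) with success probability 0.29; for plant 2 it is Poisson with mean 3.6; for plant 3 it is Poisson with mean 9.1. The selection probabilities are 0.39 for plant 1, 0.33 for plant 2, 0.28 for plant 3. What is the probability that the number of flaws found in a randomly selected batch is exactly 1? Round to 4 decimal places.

Conditional on each plant, P(X = 1): 1: 0.2059; 2: 0.0983654; 3: 0.00101616.
By total probability, P(X = 1) = 0.39·0.2059 + 0.33·0.0983654 + 0.28·0.00101616 = 0.113046.

0.1130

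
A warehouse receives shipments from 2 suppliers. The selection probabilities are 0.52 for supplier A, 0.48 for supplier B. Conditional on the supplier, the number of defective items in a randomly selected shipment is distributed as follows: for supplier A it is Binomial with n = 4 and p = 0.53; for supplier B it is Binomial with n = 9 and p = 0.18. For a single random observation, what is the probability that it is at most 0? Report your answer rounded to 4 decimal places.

Conditional on each supplier, P(X ≤ 0): A: 0.0487968; B: 0.16762.
By total probability, P(X ≤ 0) = 0.52·0.0487968 + 0.48·0.16762 = 0.105832.

0.1058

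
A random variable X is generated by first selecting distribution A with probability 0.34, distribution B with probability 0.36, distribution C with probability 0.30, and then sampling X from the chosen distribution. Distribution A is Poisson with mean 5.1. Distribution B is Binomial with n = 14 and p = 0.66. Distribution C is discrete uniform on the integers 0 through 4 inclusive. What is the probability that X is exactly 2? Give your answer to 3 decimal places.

0.087

Conditional on each component, P(X = 2): A: 0.0792882; B: 9.45968e-05; C: 0.2.
By total probability, P(X = 2) = 0.34·0.0792882 + 0.36·9.45968e-05 + 0.3·0.2 = 0.086992.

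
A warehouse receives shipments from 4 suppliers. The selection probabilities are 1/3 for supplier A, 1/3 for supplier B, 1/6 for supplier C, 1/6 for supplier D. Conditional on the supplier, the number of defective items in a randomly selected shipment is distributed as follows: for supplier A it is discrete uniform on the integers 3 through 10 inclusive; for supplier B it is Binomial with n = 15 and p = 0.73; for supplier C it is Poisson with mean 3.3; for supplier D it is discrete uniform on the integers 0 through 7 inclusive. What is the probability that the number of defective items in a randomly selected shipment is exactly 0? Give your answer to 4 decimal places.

0.0270

Conditional on each supplier, P(X = 0): A: 0; B: 2.95431e-09; C: 0.0368832; D: 0.125.
By total probability, P(X = 0) = 0.333333·0 + 0.333333·2.95431e-09 + 0.166667·0.0368832 + 0.166667·0.125 = 0.0269805.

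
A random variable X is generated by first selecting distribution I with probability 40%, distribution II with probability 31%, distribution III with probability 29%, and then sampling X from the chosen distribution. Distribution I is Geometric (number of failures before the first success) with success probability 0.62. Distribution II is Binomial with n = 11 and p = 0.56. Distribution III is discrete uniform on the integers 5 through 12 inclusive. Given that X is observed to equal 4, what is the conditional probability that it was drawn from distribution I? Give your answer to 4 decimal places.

Likelihoods P(X=4 | ·): I: 0.0129278; II: 0.103618; III: 0.
Posterior ∝ prior × likelihood. Numerator for I: 0.4·0.0129278 = 0.00517114.
Normalizing constant: 0.4·0.0129278 + 0.31·0.103618 + 0.29·0 = 0.0372927.
P(I | observation) = 0.00517114 / 0.0372927 = 0.138664.

0.1387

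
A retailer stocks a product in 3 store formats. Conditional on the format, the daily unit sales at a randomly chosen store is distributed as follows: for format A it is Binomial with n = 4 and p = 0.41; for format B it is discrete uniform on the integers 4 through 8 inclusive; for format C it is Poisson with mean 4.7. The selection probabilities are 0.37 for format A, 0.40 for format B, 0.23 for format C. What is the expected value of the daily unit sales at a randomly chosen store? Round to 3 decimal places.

Component means — A: 1.64; B: 6; C: 4.7.
E[X] = 0.37·1.64 + 0.4·6 + 0.23·4.7 = 4.0878.

4.088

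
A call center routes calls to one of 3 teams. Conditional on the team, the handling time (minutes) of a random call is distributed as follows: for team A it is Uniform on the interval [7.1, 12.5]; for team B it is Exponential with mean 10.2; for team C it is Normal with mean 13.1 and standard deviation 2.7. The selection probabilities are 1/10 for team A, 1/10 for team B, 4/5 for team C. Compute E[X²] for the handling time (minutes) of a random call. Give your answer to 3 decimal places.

For each component E[X²] = Var + (mean)², giving A: 98.47; B: 208.08; C: 178.9.
Overall E[X²] = 0.1·98.47 + 0.1·208.08 + 0.8·178.9 = 173.775.

173.775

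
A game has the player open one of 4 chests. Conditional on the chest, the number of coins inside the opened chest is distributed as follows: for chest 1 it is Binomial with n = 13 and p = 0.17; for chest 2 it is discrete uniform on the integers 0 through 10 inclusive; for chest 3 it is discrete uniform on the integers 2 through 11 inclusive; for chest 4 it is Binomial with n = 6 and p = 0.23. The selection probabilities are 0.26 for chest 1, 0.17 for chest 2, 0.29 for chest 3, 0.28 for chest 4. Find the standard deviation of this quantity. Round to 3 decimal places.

3.084

Per component, 1: μ=2.21, E[X²]=6.7184; 2: μ=5, E[X²]=35; 3: μ=6.5, E[X²]=50.5; 4: μ=1.38, E[X²]=2.967.
E[X] = 0.26·2.21 + 0.17·5 + 0.29·6.5 + 0.28·1.38 = 3.696.
E[X²] = 0.26·6.7184 + 0.17·35 + 0.29·50.5 + 0.28·2.967 = 23.1725.
Var(X) = E[X²] − (E[X])² = 23.1725 − 13.6604 = 9.51213.
SD(X) = √9.51213 = 3.08417.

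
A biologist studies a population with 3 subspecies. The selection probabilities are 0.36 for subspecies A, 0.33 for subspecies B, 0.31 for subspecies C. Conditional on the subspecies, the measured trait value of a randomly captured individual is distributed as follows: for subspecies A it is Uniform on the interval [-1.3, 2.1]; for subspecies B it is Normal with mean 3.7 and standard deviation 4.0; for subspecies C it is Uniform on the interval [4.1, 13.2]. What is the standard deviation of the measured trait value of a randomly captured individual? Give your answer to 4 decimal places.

4.3775

Per component, A: μ=0.4, E[X²]=1.12333; B: μ=3.7, E[X²]=29.69; C: μ=8.65, E[X²]=81.7233.
E[X] = 0.36·0.4 + 0.33·3.7 + 0.31·8.65 = 4.0465.
E[X²] = 0.36·1.12333 + 0.33·29.69 + 0.31·81.7233 = 35.5363.
Var(X) = E[X²] − (E[X])² = 35.5363 − 16.3742 = 19.1622.
SD(X) = √19.1622 = 4.37746.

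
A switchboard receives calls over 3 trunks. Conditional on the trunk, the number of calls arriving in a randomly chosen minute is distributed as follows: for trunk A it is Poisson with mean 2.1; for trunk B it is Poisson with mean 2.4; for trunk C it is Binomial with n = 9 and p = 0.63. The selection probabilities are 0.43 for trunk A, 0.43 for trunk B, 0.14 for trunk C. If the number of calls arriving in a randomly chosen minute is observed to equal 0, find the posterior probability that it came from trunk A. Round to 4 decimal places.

Likelihoods P(X=0 | ·): A: 0.122456; B: 0.090718; C: 0.000129962.
Posterior ∝ prior × likelihood. Numerator for A: 0.43·0.122456 = 0.0526563.
Normalizing constant: 0.43·0.122456 + 0.43·0.090718 + 0.14·0.000129962 = 0.0916832.
P(A | observation) = 0.0526563 / 0.0916832 = 0.574329.

0.5743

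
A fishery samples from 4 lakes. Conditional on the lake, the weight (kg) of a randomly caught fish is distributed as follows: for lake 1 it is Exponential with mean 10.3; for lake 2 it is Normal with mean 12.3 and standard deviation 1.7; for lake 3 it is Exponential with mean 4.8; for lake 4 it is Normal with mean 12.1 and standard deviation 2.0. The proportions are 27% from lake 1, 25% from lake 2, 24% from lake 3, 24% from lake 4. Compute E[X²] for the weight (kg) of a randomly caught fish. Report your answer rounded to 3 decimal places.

142.991

For each component E[X²] = Var + (mean)², giving 1: 212.18; 2: 154.18; 3: 46.08; 4: 150.41.
Overall E[X²] = 0.27·212.18 + 0.25·154.18 + 0.24·46.08 + 0.24·150.41 = 142.991.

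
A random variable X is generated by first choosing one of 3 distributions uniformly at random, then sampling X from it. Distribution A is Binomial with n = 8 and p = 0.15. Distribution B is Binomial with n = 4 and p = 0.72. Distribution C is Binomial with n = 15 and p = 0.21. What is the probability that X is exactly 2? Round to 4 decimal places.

Conditional on each component, P(X = 2): A: 0.237604; B: 0.243855; C: 0.216162.
By total probability, P(X = 2) = 0.333333·0.237604 + 0.333333·0.243855 + 0.333333·0.216162 = 0.232541.

0.2325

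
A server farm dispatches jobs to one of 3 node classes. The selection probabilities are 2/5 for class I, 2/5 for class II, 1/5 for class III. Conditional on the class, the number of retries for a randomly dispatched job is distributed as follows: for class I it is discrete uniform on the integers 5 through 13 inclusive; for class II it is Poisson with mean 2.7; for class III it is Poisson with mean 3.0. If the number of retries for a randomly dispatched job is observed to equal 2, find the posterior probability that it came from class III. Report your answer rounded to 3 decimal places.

0.314

Likelihoods P(X=2 | ·): I: 0; II: 0.244964; III: 0.224042.
Posterior ∝ prior × likelihood. Numerator for III: 0.2·0.224042 = 0.0448084.
Normalizing constant: 0.4·0 + 0.4·0.244964 + 0.2·0.224042 = 0.142794.
P(III | observation) = 0.0448084 / 0.142794 = 0.313797.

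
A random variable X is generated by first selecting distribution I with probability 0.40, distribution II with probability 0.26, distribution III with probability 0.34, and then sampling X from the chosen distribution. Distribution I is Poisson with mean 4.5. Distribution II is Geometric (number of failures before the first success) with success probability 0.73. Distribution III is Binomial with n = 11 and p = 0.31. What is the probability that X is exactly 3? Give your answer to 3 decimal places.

0.157

Conditional on each component, P(X = 3): I: 0.168718; II: 0.0143686; III: 0.252558.
By total probability, P(X = 3) = 0.4·0.168718 + 0.26·0.0143686 + 0.34·0.252558 = 0.157093.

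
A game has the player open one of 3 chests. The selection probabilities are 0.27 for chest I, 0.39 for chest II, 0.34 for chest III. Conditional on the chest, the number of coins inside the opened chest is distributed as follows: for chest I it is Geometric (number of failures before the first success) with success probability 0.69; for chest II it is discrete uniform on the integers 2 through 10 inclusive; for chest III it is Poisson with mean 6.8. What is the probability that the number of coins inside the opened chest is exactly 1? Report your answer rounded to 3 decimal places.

0.060

Conditional on each chest, P(X = 1): I: 0.2139; II: 0; III: 0.00757367.
By total probability, P(X = 1) = 0.27·0.2139 + 0.39·0 + 0.34·0.00757367 = 0.060328.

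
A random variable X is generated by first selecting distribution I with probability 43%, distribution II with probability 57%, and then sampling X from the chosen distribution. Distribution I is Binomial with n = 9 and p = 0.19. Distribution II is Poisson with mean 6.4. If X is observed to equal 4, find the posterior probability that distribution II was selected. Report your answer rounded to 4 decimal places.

Likelihoods P(X=4 | ·): I: 0.0572546; II: 0.116151.
Posterior ∝ prior × likelihood. Numerator for II: 0.57·0.116151 = 0.0662062.
Normalizing constant: 0.43·0.0572546 + 0.57·0.116151 = 0.0908257.
P(II | observation) = 0.0662062 / 0.0908257 = 0.728937.

0.7289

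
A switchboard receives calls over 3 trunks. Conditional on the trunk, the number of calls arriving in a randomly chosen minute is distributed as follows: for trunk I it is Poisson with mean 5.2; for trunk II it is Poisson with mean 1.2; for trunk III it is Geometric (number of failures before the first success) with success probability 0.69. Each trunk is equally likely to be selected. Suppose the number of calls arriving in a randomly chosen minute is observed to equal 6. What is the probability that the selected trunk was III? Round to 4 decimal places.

0.0040

Likelihoods P(X=6 | ·): I: 0.15148; II: 0.00124911; III: 0.000612378.
Posterior ∝ prior × likelihood. Numerator for III: 0.333333·0.000612378 = 0.000204126.
Normalizing constant: 0.333333·0.15148 + 0.333333·0.00124911 + 0.333333·0.000612378 = 0.0511139.
P(III | observation) = 0.000204126 / 0.0511139 = 0.00399355.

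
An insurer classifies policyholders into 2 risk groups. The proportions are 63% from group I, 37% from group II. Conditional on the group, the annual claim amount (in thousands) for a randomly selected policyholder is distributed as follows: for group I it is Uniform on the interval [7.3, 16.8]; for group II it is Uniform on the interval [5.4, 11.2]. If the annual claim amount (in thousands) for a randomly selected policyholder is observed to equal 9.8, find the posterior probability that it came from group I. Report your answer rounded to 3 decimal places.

0.510

Likelihoods f(9.8 | ·): I: 0.105263; II: 0.172414.
Posterior ∝ prior × likelihood. Numerator for I: 0.63·0.105263 = 0.0663158.
Normalizing constant: 0.63·0.105263 + 0.37·0.172414 = 0.130109.
P(I | observation) = 0.0663158 / 0.130109 = 0.509695.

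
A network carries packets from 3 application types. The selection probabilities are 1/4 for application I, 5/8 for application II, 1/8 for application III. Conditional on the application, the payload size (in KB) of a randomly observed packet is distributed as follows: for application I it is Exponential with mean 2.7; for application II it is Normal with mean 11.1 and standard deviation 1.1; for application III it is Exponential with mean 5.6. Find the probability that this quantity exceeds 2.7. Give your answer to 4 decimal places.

0.7942

Conditional on each application, P(X > 2.7): I: 0.367879; II: 1; III: 0.617459.
By total probability, P(X > 2.7) = 0.25·0.367879 + 0.625·1 + 0.125·0.617459 = 0.794152.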